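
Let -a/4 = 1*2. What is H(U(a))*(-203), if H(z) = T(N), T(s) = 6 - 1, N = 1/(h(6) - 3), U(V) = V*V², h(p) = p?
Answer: -1015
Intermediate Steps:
a = -8 (a = -4*2 = -8)
U(V) = V³
N = ⅓ (N = 1/(6 - 3) = 1/3 = ⅓ ≈ 0.33333)
T(s) = 5
H(z) = 5
H(U(a))*(-203) = 5*(-203) = -1015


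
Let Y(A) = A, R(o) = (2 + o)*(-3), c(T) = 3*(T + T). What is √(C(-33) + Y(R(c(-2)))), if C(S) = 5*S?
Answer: 3*I*√15 ≈ 11.619*I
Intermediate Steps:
c(T) = 6*T (c(T) = 3*(2*T) = 6*T)
R(o) = -6 - 3*o
√(C(-33) + Y(R(c(-2)))) = √(5*(-33) + (-6 - 18*(-2))) = √(-165 + (-6 - 3*(-12))) = √(-165 + (-6 + 36)) = √(-165 + 30) = √(-135) = 3*I*√15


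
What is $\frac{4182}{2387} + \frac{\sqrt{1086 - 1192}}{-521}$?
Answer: $\frac{4182}{2387} - \frac{i \sqrt{106}}{521} \approx 1.752 - 0.019761 i$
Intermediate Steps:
$\frac{4182}{2387} + \frac{\sqrt{1086 - 1192}}{-521} = 4182 \cdot \frac{1}{2387} + \sqrt{-106} \left(- \frac{1}{521}\right) = \frac{4182}{2387} + i \sqrt{106} \left(- \frac{1}{521}\right) = \frac{4182}{2387} - \frac{i \sqrt{106}}{521}$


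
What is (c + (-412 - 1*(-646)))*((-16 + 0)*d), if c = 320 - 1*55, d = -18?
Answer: 143712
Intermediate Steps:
c = 265 (c = 320 - 55 = 265)
(c + (-412 - 1*(-646)))*((-16 + 0)*d) = (265 + (-412 - 1*(-646)))*((-16 + 0)*(-18)) = (265 + (-412 + 646))*(-16*(-18)) = (265 + 234)*288 = 499*288 = 143712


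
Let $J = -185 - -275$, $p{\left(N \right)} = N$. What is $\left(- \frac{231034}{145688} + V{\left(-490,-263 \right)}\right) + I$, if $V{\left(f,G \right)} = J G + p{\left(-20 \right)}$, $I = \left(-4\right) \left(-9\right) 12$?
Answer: $- \frac{1694321269}{72844} \approx -23260.0$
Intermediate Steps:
$I = 432$ ($I = 36 \cdot 12 = 432$)
$J = 90$ ($J = -185 + 275 = 90$)
$V{\left(f,G \right)} = -20 + 90 G$ ($V{\left(f,G \right)} = 90 G - 20 = -20 + 90 G$)
$\left(- \frac{231034}{145688} + V{\left(-490,-263 \right)}\right) + I = \left(- \frac{231034}{145688} + \left(-20 + 90 \left(-263\right)\right)\right) + 432 = \left(\left(-231034\right) \frac{1}{145688} - 23690\right) + 432 = \left(- \frac{115517}{72844} - 23690\right) + 432 = - \frac{1725789877}{72844} + 432 = - \frac{1694321269}{72844}$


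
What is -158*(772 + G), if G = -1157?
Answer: 60830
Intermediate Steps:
-158*(772 + G) = -158*(772 - 1157) = -158*(-385) = 60830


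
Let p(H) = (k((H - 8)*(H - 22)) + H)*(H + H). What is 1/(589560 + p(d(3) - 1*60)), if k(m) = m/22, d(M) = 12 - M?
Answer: 11/6322725 ≈ 1.7398e-6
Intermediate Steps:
k(m) = m/22 (k(m) = m*(1/22) = m/22)
p(H) = 2*H*(H + (-22 + H)*(-8 + H)/22) (p(H) = (((H - 8)*(H - 22))/22 + H)*(H + H) = (((-8 + H)*(-22 + H))/22 + H)*(2*H) = (((-22 + H)*(-8 + H))/22 + H)*(2*H) = ((-22 + H)*(-8 + H)/22 + H)*(2*H) = (H + (-22 + H)*(-8 + H)/22)*(2*H) = 2*H*(H + (-22 + H)*(-8 + H)/22))
1/(589560 + p(d(3) - 1*60)) = 1/(589560 + ((12 - 1*3) - 1*60)*(176 + ((12 - 1*3) - 1*60)**2 - 8*((12 - 1*3) - 1*60))/11) = 1/(589560 + ((12 - 3) - 60)*(176 + ((12 - 3) - 60)**2 - 8*((12 - 3) - 60))/11) = 1/(589560 + (9 - 60)*(176 + (9 - 60)**2 - 8*(9 - 60))/11) = 1/(589560 + (1/11)*(-51)*(176 + (-51)**2 - 8*(-51))) = 1/(589560 + (1/11)*(-51)*(176 + 2601 + 408)) = 1/(589560 + (1/11)*(-51)*3185) = 1/(589560 - 162435/11) = 1/(6322725/11) = 11/6322725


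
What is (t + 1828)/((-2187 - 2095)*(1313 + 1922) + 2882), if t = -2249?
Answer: 421/13849388 ≈ 3.0398e-5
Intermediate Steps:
(t + 1828)/((-2187 - 2095)*(1313 + 1922) + 2882) = (-2249 + 1828)/((-2187 - 2095)*(1313 + 1922) + 2882) = -421/(-4282*3235 + 2882) = -421/(-13852270 + 2882) = -421/(-13849388) = -421*(-1/13849388) = 421/13849388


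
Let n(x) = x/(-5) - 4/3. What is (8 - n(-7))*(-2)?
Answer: -238/15 ≈ -15.867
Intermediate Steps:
n(x) = -4/3 - x/5 (n(x) = x*(-1/5) - 4*1/3 = -x/5 - 4/3 = -4/3 - x/5)
(8 - n(-7))*(-2) = (8 - (-4/3 - 1/5*(-7)))*(-2) = (8 - (-4/3 + 7/5))*(-2) = (8 - 1*1/15)*(-2) = (8 - 1/15)*(-2) = (119/15)*(-2) = -238/15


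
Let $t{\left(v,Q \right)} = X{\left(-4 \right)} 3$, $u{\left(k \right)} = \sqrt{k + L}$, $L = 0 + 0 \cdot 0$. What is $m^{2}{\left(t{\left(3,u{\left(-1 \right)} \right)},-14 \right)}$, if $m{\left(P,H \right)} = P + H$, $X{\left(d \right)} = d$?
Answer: $676$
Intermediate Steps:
$L = 0$ ($L = 0 + 0 = 0$)
$u{\left(k \right)} = \sqrt{k}$ ($u{\left(k \right)} = \sqrt{k + 0} = \sqrt{k}$)
$t{\left(v,Q \right)} = -12$ ($t{\left(v,Q \right)} = \left(-4\right) 3 = -12$)
$m{\left(P,H \right)} = H + P$
$m^{2}{\left(t{\left(3,u{\left(-1 \right)} \right)},-14 \right)} = \left(-14 - 12\right)^{2} = \left(-26\right)^{2} = 676$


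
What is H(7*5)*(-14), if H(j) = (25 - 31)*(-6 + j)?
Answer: 2436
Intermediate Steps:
H(j) = 36 - 6*j (H(j) = -6*(-6 + j) = 36 - 6*j)
H(7*5)*(-14) = (36 - 42*5)*(-14) = (36 - 6*35)*(-14) = (36 - 210)*(-14) = -174*(-14) = 2436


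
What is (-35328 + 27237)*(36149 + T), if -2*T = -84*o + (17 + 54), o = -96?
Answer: -519142833/2 ≈ -2.5957e+8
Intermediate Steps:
T = -8135/2 (T = -(-84*(-96) + (17 + 54))/2 = -(8064 + 71)/2 = -1/2*8135 = -8135/2 ≈ -4067.5)
(-35328 + 27237)*(36149 + T) = (-35328 + 27237)*(36149 - 8135/2) = -8091*64163/2 = -519142833/2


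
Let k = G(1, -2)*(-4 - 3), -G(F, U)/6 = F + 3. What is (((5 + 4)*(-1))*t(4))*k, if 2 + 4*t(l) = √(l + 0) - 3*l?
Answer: 4536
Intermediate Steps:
G(F, U) = -18 - 6*F (G(F, U) = -6*(F + 3) = -6*(3 + F) = -18 - 6*F)
t(l) = -½ - 3*l/4 + √l/4 (t(l) = -½ + (√(l + 0) - 3*l)/4 = -½ + (√l - 3*l)/4 = -½ + (-3*l/4 + √l/4) = -½ - 3*l/4 + √l/4)
k = 168 (k = (-18 - 6*1)*(-4 - 3) = (-18 - 6)*(-7) = -24*(-7) = 168)
(((5 + 4)*(-1))*t(4))*k = (((5 + 4)*(-1))*(-½ - ¾*4 + √4/4))*168 = ((9*(-1))*(-½ - 3 + (¼)*2))*168 = -9*(-½ - 3 + ½)*168 = -9*(-3)*168 = 27*168 = 4536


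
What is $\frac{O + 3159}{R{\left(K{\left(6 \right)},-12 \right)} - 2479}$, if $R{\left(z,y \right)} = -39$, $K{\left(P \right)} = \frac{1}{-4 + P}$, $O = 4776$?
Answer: $- \frac{7935}{2518} \approx -3.1513$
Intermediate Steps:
$\frac{O + 3159}{R{\left(K{\left(6 \right)},-12 \right)} - 2479} = \frac{4776 + 3159}{-39 - 2479} = \frac{7935}{-2518} = 7935 \left(- \frac{1}{2518}\right) = - \frac{7935}{2518}$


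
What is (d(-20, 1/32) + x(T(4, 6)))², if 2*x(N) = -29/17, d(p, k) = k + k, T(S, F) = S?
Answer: 46225/73984 ≈ 0.62480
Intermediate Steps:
d(p, k) = 2*k
x(N) = -29/34 (x(N) = (-29/17)/2 = (-29*1/17)/2 = (½)*(-29/17) = -29/34)
(d(-20, 1/32) + x(T(4, 6)))² = (2/32 - 29/34)² = (2*(1/32) - 29/34)² = (1/16 - 29/34)² = (-215/272)² = 46225/73984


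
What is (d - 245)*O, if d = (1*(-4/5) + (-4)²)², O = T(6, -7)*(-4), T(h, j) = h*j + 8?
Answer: -47464/25 ≈ -1898.6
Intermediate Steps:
T(h, j) = 8 + h*j
O = 136 (O = (8 + 6*(-7))*(-4) = (8 - 42)*(-4) = -34*(-4) = 136)
d = 5776/25 (d = (1*(-4*⅕) + 16)² = (1*(-⅘) + 16)² = (-⅘ + 16)² = (76/5)² = 5776/25 ≈ 231.04)
(d - 245)*O = (5776/25 - 245)*136 = -349/25*136 = -47464/25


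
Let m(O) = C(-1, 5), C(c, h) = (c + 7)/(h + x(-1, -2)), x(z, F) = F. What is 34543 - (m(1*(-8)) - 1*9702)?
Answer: 44243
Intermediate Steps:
C(c, h) = (7 + c)/(-2 + h) (C(c, h) = (c + 7)/(h - 2) = (7 + c)/(-2 + h))
m(O) = 2 (m(O) = (7 - 1)/(-2 + 5) = 6/3 = (1/3)*6 = 2)
34543 - (m(1*(-8)) - 1*9702) = 34543 - (2 - 1*9702) = 34543 - (2 - 9702) = 34543 - 1*(-9700) = 34543 + 9700 = 44243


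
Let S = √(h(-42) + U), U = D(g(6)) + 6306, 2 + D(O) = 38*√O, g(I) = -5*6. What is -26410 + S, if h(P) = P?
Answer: -26410 + √(6262 + 38*I*√30) ≈ -26331.0 + 1.3149*I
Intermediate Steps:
g(I) = -30
D(O) = -2 + 38*√O
U = 6304 + 38*I*√30 (U = (-2 + 38*√(-30)) + 6306 = (-2 + 38*(I*√30)) + 6306 = (-2 + 38*I*√30) + 6306 = 6304 + 38*I*√30 ≈ 6304.0 + 208.13*I)
S = √(6262 + 38*I*√30) (S = √(-42 + (6304 + 38*I*√30)) = √(6262 + 38*I*√30) ≈ 79.144 + 1.315*I)
-26410 + S = -26410 + √(6262 + 38*I*√30)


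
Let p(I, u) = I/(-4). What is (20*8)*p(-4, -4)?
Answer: 160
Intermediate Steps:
p(I, u) = -I/4 (p(I, u) = I*(-¼) = -I/4)
(20*8)*p(-4, -4) = (20*8)*(-¼*(-4)) = 160*1 = 160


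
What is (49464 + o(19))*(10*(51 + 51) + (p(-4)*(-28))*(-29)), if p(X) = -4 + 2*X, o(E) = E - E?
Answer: -431523936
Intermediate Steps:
o(E) = 0
(49464 + o(19))*(10*(51 + 51) + (p(-4)*(-28))*(-29)) = (49464 + 0)*(10*(51 + 51) + ((-4 + 2*(-4))*(-28))*(-29)) = 49464*(10*102 + ((-4 - 8)*(-28))*(-29)) = 49464*(1020 - 12*(-28)*(-29)) = 49464*(1020 + 336*(-29)) = 49464*(1020 - 9744) = 49464*(-8724) = -431523936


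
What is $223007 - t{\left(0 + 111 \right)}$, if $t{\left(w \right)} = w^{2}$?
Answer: $210686$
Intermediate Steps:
$223007 - t{\left(0 + 111 \right)} = 223007 - \left(0 + 111\right)^{2} = 223007 - 111^{2} = 223007 - 12321 = 210686$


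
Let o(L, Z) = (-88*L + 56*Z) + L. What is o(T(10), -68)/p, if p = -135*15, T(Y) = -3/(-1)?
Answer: 4069/2025 ≈ 2.0094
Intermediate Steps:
T(Y) = 3 (T(Y) = -3*(-1) = 3)
o(L, Z) = -87*L + 56*Z
p = -2025
o(T(10), -68)/p = (-87*3 + 56*(-68))/(-2025) = (-261 - 3808)*(-1/2025) = -4069*(-1/2025) = 4069/2025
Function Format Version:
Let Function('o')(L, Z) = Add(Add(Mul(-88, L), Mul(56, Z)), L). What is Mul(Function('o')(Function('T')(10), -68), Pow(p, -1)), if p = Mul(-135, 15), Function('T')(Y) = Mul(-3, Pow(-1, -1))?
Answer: Rational(4069, 2025) ≈ 2.0094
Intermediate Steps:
Function('T')(Y) = 3 (Function('T')(Y) = Mul(-3, -1) = 3)
Function('o')(L, Z) = Add(Mul(-87, L), Mul(56, Z))
p = -2025
Mul(Function('o')(Function('T')(10), -68), Pow(p, -1)) = Mul(Add(Mul(-87, 3), Mul(56, -68)), Pow(-2025, -1)) = Mul(Add(-261, -3808), Rational(-1, 2025)) = Mul(-4069, Rational(-1, 2025)) = Rational(4069, 2025)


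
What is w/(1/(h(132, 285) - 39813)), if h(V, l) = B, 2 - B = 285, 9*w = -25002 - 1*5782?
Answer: 1234315264/9 ≈ 1.3715e+8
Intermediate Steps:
w = -30784/9 (w = (-25002 - 1*5782)/9 = (-25002 - 5782)/9 = (⅑)*(-30784) = -30784/9 ≈ -3420.4)
B = -283 (B = 2 - 1*285 = 2 - 285 = -283)
h(V, l) = -283
w/(1/(h(132, 285) - 39813)) = -30784/(9*(1/(-283 - 39813))) = -30784/(9*(1/(-40096))) = -30784/(9*(-1/40096)) = -30784/9*(-40096) = 1234315264/9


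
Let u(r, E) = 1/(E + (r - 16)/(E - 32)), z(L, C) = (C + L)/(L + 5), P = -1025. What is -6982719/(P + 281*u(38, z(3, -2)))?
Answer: 259712097/56615 ≈ 4587.3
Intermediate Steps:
z(L, C) = (C + L)/(5 + L)
u(r, E) = 1/(E + (-16 + r)/(-32 + E))
-6982719/(P + 281*u(38, z(3, -2))) = -6982719/(-1025 + 281*((-32 + (-2 + 3)/(5 + 3))/(-16 + 38 + ((-2 + 3)/(5 + 3))**2 - 32*(-2 + 3)/(5 + 3)))) = -6982719/(-1025 + 281*((-32 + 1/8)/(-16 + 38 + (1/8)**2 - 32/8))) = -6982719/(-1025 + 281*((-32 + (1/8)*1)/(-16 + 38 + ((1/8)*1)**2 - 4))) = -6982719/(-1025 + 281*((-32 + 1/8)/(-16 + 38 + (1/8)**2 - 32*1/8))) = -6982719/(-1025 + 281*(-255/8/(-16 + 38 + 1/64 - 4))) = -6982719/(-1025 + 281*(-255/8/(1153/64))) = -6982719/(-1025 + 281*((64/1153)*(-255/8))) = -6982719/(-1025 + 281*(-2040/1153)) = -6982719/(-1025 - 573240/1153) = -6982719/(-1755065/1153) = -6982719*(-1153/1755065) = 259712097/56615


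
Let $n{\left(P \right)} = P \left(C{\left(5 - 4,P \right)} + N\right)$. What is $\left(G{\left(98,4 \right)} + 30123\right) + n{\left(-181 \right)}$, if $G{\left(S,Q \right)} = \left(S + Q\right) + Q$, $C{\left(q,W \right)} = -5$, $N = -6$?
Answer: $32220$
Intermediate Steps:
$G{\left(S,Q \right)} = S + 2 Q$ ($G{\left(S,Q \right)} = \left(Q + S\right) + Q = S + 2 Q$)
$n{\left(P \right)} = - 11 P$ ($n{\left(P \right)} = P \left(-5 - 6\right) = P \left(-11\right) = - 11 P$)
$\left(G{\left(98,4 \right)} + 30123\right) + n{\left(-181 \right)} = \left(\left(98 + 2 \cdot 4\right) + 30123\right) - -1991 = \left(\left(98 + 8\right) + 30123\right) + 1991 = \left(106 + 30123\right) + 1991 = 30229 + 1991 = 32220$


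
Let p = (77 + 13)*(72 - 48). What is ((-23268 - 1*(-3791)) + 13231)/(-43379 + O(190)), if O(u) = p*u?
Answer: -6246/367021 ≈ -0.017018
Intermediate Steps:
p = 2160 (p = 90*24 = 2160)
O(u) = 2160*u
((-23268 - 1*(-3791)) + 13231)/(-43379 + O(190)) = ((-23268 - 1*(-3791)) + 13231)/(-43379 + 2160*190) = ((-23268 + 3791) + 13231)/(-43379 + 410400) = (-19477 + 13231)/367021 = -6246*1/367021 = -6246/367021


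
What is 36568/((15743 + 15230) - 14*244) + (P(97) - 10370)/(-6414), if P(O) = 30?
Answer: 259743266/88375299 ≈ 2.9391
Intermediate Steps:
36568/((15743 + 15230) - 14*244) + (P(97) - 10370)/(-6414) = 36568/((15743 + 15230) - 14*244) + (30 - 10370)/(-6414) = 36568/(30973 - 3416) - 10340*(-1/6414) = 36568/27557 + 5170/3207 = 259743266/88375299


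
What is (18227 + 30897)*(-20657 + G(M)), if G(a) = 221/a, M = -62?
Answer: -31462816710/31 ≈ -1.0149e+9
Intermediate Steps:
(18227 + 30897)*(-20657 + G(M)) = (18227 + 30897)*(-20657 + 221/(-62)) = 49124*(-20657 + 221*(-1/62)) = 49124*(-20657 - 221/62) = 49124*(-1280955/62) = -31462816710/31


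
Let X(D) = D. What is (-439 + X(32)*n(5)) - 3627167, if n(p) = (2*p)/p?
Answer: -3627542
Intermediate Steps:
n(p) = 2
(-439 + X(32)*n(5)) - 3627167 = (-439 + 32*2) - 3627167 = (-439 + 64) - 3627167 = -375 - 3627167 = -3627542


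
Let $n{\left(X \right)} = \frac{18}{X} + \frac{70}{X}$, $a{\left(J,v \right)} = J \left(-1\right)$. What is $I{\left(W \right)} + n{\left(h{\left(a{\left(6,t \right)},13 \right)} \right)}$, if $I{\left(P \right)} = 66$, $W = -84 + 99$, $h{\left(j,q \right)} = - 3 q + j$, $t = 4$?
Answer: $\frac{2882}{45} \approx 64.044$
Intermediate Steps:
$a{\left(J,v \right)} = - J$
$h{\left(j,q \right)} = j - 3 q$
$n{\left(X \right)} = \frac{88}{X}$
$W = 15$
$I{\left(W \right)} + n{\left(h{\left(a{\left(6,t \right)},13 \right)} \right)} = 66 + \frac{88}{\left(-1\right) 6 - 39} = 66 + \frac{88}{-6 - 39} = 66 + \frac{88}{-45} = 66 + 88 \left(- \frac{1}{45}\right) = 66 - \frac{88}{45} = \frac{2882}{45}$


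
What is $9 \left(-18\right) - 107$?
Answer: $-269$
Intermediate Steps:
$9 \left(-18\right) - 107 = -162 - 107 = -269$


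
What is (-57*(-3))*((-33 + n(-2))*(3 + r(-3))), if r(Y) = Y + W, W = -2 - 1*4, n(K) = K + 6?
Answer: 29754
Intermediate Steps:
n(K) = 6 + K
W = -6 (W = -2 - 4 = -6)
r(Y) = -6 + Y (r(Y) = Y - 6 = -6 + Y)
(-57*(-3))*((-33 + n(-2))*(3 + r(-3))) = (-57*(-3))*((-33 + (6 - 2))*(3 + (-6 - 3))) = 171*((-33 + 4)*(3 - 9)) = 171*(-29*(-6)) = 171*174 = 29754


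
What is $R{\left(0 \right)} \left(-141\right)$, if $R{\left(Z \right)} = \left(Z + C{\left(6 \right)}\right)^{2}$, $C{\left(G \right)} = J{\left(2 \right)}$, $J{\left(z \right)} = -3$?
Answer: $-1269$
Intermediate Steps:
$C{\left(G \right)} = -3$
$R{\left(Z \right)} = \left(-3 + Z\right)^{2}$ ($R{\left(Z \right)} = \left(Z - 3\right)^{2} = \left(-3 + Z\right)^{2}$)
$R{\left(0 \right)} \left(-141\right) = \left(-3 + 0\right)^{2} \left(-141\right) = \left(-3\right)^{2} \left(-141\right) = 9 \left(-141\right) = -1269$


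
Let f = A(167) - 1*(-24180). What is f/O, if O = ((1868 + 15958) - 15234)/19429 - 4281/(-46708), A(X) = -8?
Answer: 21935841801904/204242685 ≈ 1.0740e+5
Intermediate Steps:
f = 24172 (f = -8 - 1*(-24180) = -8 + 24180 = 24172)
O = 204242685/907489732 (O = (17826 - 15234)*(1/19429) - 4281*(-1/46708) = 2592*(1/19429) + 4281/46708 = 2592/19429 + 4281/46708 = 204242685/907489732 ≈ 0.22506)
f/O = 24172/(204242685/907489732) = 24172*(907489732/204242685) = 21935841801904/204242685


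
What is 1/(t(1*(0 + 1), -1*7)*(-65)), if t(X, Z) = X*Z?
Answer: 1/455 ≈ 0.0021978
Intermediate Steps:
1/(t(1*(0 + 1), -1*7)*(-65)) = 1/(((1*(0 + 1))*(-1*7))*(-65)) = 1/(((1*1)*(-7))*(-65)) = 1/((1*(-7))*(-65)) = 1/(-7*(-65)) = 1/455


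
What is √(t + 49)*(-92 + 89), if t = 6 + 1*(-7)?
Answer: -12*√3 ≈ -20.785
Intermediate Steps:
t = -1 (t = 6 - 7 = -1)
√(t + 49)*(-92 + 89) = √(-1 + 49)*(-92 + 89) = √48*(-3) = (4*√3)*(-3) = -12*√3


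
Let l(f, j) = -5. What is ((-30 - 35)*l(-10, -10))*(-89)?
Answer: -28925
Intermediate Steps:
((-30 - 35)*l(-10, -10))*(-89) = ((-30 - 35)*(-5))*(-89) = -65*(-5)*(-89) = 325*(-89) = -28925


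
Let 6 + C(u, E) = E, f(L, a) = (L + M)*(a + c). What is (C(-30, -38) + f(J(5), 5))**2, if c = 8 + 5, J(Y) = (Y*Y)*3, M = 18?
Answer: 2656900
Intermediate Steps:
J(Y) = 3*Y**2 (J(Y) = Y**2*3 = 3*Y**2)
c = 13
f(L, a) = (13 + a)*(18 + L) (f(L, a) = (L + 18)*(a + 13) = (18 + L)*(13 + a) = (13 + a)*(18 + L))
C(u, E) = -6 + E
(C(-30, -38) + f(J(5), 5))**2 = ((-6 - 38) + (234 + 13*(3*5**2) + 18*5 + (3*5**2)*5))**2 = (-44 + (234 + 13*(3*25) + 90 + (3*25)*5))**2 = (-44 + (234 + 13*75 + 90 + 75*5))**2 = (-44 + (234 + 975 + 90 + 375))**2 = (-44 + 1674)**2 = 1630**2 = 2656900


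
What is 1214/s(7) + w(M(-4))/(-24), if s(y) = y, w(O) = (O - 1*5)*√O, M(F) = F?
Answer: 1214/7 + 3*I/4 ≈ 173.43 + 0.75*I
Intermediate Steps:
w(O) = √O*(-5 + O) (w(O) = (O - 5)*√O = (-5 + O)*√O = √O*(-5 + O))
1214/s(7) + w(M(-4))/(-24) = 1214/7 + (√(-4)*(-5 - 4))/(-24) = 1214*(⅐) + ((2*I)*(-9))*(-1/24) = 1214/7 - 18*I*(-1/24) = 1214/7 + 3*I/4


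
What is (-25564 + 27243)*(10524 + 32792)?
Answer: 72727564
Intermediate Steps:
(-25564 + 27243)*(10524 + 32792) = 1679*43316 = 72727564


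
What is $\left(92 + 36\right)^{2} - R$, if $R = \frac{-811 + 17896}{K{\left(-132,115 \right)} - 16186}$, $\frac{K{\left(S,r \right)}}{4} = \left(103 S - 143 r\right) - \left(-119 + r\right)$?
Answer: $\frac{2233713341}{136334} \approx 16384.0$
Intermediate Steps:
$K{\left(S,r \right)} = 476 - 576 r + 412 S$ ($K{\left(S,r \right)} = 4 \left(\left(103 S - 143 r\right) - \left(-119 + r\right)\right) = 4 \left(\left(- 143 r + 103 S\right) - \left(-119 + r\right)\right) = 4 \left(119 - 144 r + 103 S\right) = 476 - 576 r + 412 S$)
$R = - \frac{17085}{136334}$ ($R = \frac{-811 + 17896}{\left(476 - 66240 + 412 \left(-132\right)\right) - 16186} = \frac{17085}{\left(476 - 66240 - 54384\right) - 16186} = \frac{17085}{-120148 - 16186} = \frac{17085}{-136334} = 17085 \left(- \frac{1}{136334}\right) = - \frac{17085}{136334} \approx -0.12532$)
$\left(92 + 36\right)^{2} - R = \left(92 + 36\right)^{2} - - \frac{17085}{136334} = 128^{2} + \frac{17085}{136334} = 16384 + \frac{17085}{136334} = \frac{2233713341}{136334}$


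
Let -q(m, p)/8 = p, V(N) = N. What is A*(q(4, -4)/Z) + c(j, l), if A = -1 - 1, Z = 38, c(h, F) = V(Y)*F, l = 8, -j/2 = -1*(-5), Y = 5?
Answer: 728/19 ≈ 38.316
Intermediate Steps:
q(m, p) = -8*p
j = -10 (j = -(-2)*(-5) = -2*5 = -10)
c(h, F) = 5*F
A = -2
A*(q(4, -4)/Z) + c(j, l) = -2*(-8*(-4))/38 + 5*8 = -64/38 + 40 = -2*16/19 + 40 = -32/19 + 40 = 728/19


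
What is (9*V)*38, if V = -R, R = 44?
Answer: -15048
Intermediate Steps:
V = -44 (V = -1*44 = -44)
(9*V)*38 = (9*(-44))*38 = -396*38 = -15048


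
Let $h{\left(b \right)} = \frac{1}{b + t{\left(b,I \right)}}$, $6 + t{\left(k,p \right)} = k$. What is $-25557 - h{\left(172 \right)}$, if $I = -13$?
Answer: $- \frac{8638267}{338} \approx -25557.0$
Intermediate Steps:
$t{\left(k,p \right)} = -6 + k$
$h{\left(b \right)} = \frac{1}{-6 + 2 b}$ ($h{\left(b \right)} = \frac{1}{b + \left(-6 + b\right)} = \frac{1}{-6 + 2 b}$)
$-25557 - h{\left(172 \right)} = -25557 - \frac{1}{2 \left(-3 + 172\right)} = -25557 - \frac{1}{2 \cdot 169} = -25557 - \frac{1}{2} \cdot \frac{1}{169} = -25557 - \frac{1}{338} = - \frac{8638267}{338}$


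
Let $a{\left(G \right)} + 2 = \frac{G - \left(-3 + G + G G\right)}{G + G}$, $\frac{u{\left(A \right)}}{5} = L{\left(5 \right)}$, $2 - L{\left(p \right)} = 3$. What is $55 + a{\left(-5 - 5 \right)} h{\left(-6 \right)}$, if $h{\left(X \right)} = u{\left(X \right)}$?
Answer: $\frac{163}{4} \approx 40.75$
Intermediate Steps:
$L{\left(p \right)} = -1$ ($L{\left(p \right)} = 2 - 3 = -1$)
$u{\left(A \right)} = -5$ ($u{\left(A \right)} = 5 \left(-1\right) = -5$)
$h{\left(X \right)} = -5$
$a{\left(G \right)} = -2 + \frac{3 - G^{2}}{2 G}$ ($a{\left(G \right)} = -2 + \frac{G - \left(-3 + G + G G\right)}{G + G} = -2 + \frac{G - \left(-3 + G + G^{2}\right)}{2 G} = -2 + \left(G - \left(-3 + G + G^{2}\right)\right) \frac{1}{2 G} = -2 + \left(3 - G^{2}\right) \frac{1}{2 G} = -2 + \frac{3 - G^{2}}{2 G}$)
$55 + a{\left(-5 - 5 \right)} h{\left(-6 \right)} = 55 + \frac{3 - \left(-5 - 5\right) \left(4 - 10\right)}{2 \left(-5 - 5\right)} \left(-5\right) = 55 + \frac{3 - - 10 \left(4 - 10\right)}{2 \left(-10\right)} \left(-5\right) = 55 + \frac{1}{2} \left(- \frac{1}{10}\right) \left(3 - \left(-10\right) \left(-6\right)\right) \left(-5\right) = 55 + \frac{1}{2} \left(- \frac{1}{10}\right) \left(3 - 60\right) \left(-5\right) = 55 + \frac{1}{2} \left(- \frac{1}{10}\right) \left(-57\right) \left(-5\right) = 55 + \frac{57}{20} \left(-5\right) = 55 - \frac{57}{4} = \frac{163}{4}$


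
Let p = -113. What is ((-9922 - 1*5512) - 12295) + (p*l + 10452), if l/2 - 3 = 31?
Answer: -24961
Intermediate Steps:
l = 68 (l = 6 + 2*31 = 6 + 62 = 68)
((-9922 - 1*5512) - 12295) + (p*l + 10452) = ((-9922 - 1*5512) - 12295) + (-113*68 + 10452) = ((-9922 - 5512) - 12295) + (-7684 + 10452) = (-15434 - 12295) + 2768 = -27729 + 2768 = -24961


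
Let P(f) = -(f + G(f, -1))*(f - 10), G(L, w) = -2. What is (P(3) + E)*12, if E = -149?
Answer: -1704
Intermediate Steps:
P(f) = -(-10 + f)*(-2 + f) (P(f) = -(f - 2)*(f - 10) = -(-2 + f)*(-10 + f) = -(-10 + f)*(-2 + f))
(P(3) + E)*12 = ((-20 - 1*3² + 12*3) - 149)*12 = ((-20 - 1*9 + 36) - 149)*12 = ((-20 - 9 + 36) - 149)*12 = (7 - 149)*12 = -142*12 = -1704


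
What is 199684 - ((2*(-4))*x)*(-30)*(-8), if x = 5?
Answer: 209284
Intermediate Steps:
199684 - ((2*(-4))*x)*(-30)*(-8) = 199684 - ((2*(-4))*5)*(-30)*(-8) = 199684 - -8*5*(-30)*(-8) = 199684 - (-40*(-30))*(-8) = 199684 - 1200*(-8) = 199684 - 1*(-9600) = 199684 + 9600 = 209284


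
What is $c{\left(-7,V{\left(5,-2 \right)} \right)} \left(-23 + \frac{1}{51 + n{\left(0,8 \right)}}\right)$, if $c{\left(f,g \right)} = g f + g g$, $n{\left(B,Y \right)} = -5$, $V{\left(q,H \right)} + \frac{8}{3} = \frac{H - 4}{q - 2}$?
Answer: $- \frac{258965}{207} \approx -1251.0$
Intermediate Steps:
$V{\left(q,H \right)} = - \frac{8}{3} + \frac{-4 + H}{-2 + q}$ ($V{\left(q,H \right)} = - \frac{8}{3} + \frac{H - 4}{q - 2} = - \frac{8}{3} + \frac{-4 + H}{-2 + q}$)
$c{\left(f,g \right)} = g^{2} + f g$ ($c{\left(f,g \right)} = f g + g^{2} = g^{2} + f g$)
$c{\left(-7,V{\left(5,-2 \right)} \right)} \left(-23 + \frac{1}{51 + n{\left(0,8 \right)}}\right) = \frac{4 - 40 + 3 \left(-2\right)}{3 \left(-2 + 5\right)} \left(-7 + \frac{4 - 40 + 3 \left(-2\right)}{3 \left(-2 + 5\right)}\right) \left(-23 + \frac{1}{51 - 5}\right) = \frac{4 - 40 - 6}{3 \cdot 3} \left(-7 + \frac{4 - 40 - 6}{3 \cdot 3}\right) \left(-23 + \frac{1}{46}\right) = \frac{1}{3} \cdot \frac{1}{3} \left(-42\right) \left(-7 + \frac{1}{3} \cdot \frac{1}{3} \left(-42\right)\right) \left(-23 + \frac{1}{46}\right) = - \frac{14 \left(-7 - \frac{14}{3}\right)}{3} \left(- \frac{1057}{46}\right) = \left(- \frac{14}{3}\right) \left(- \frac{35}{3}\right) \left(- \frac{1057}{46}\right) = \frac{490}{9} \left(- \frac{1057}{46}\right) = - \frac{258965}{207}$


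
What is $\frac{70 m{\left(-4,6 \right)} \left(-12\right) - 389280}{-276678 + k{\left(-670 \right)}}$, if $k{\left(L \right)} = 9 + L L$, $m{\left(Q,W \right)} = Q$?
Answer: $- \frac{385920}{172231} \approx -2.2407$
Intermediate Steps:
$k{\left(L \right)} = 9 + L^{2}$
$\frac{70 m{\left(-4,6 \right)} \left(-12\right) - 389280}{-276678 + k{\left(-670 \right)}} = \frac{70 \left(-4\right) \left(-12\right) - 389280}{-276678 + \left(9 + \left(-670\right)^{2}\right)} = \frac{\left(-280\right) \left(-12\right) - 389280}{-276678 + \left(9 + 448900\right)} = \frac{3360 - 389280}{-276678 + 448909} = - \frac{385920}{172231}$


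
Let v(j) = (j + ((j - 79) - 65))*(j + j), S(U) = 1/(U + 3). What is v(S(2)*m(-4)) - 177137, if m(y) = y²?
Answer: -4450441/25 ≈ -1.7802e+5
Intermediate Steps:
S(U) = 1/(3 + U)
v(j) = 2*j*(-144 + 2*j) (v(j) = (j + ((-79 + j) - 65))*(2*j) = (j + (-144 + j))*(2*j) = (-144 + 2*j)*(2*j) = 2*j*(-144 + 2*j))
v(S(2)*m(-4)) - 177137 = 4*((-4)²/(3 + 2))*(-72 + (-4)²/(3 + 2)) - 177137 = 4*(16/5)*(-72 + 16/5) - 177137 = 4*(16/5)*(-344/5) - 177137 = -22016/25 - 177137 = -4450441/25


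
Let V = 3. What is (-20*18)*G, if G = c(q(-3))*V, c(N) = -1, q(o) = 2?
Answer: 1080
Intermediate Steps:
G = -3 (G = -1*3 = -3)
(-20*18)*G = -20*18*(-3) = -360*(-3) = 1080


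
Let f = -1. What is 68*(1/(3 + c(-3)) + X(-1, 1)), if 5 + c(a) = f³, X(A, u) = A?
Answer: -272/3 ≈ -90.667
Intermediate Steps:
c(a) = -6 (c(a) = -5 + (-1)³ = -5 - 1 = -6)
68*(1/(3 + c(-3)) + X(-1, 1)) = 68*(1/(3 - 6) - 1) = 68*(1/(-3) - 1) = 68*(-⅓ - 1) = 68*(-4/3) = -272/3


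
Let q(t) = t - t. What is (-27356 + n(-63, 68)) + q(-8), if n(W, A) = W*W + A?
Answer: -23319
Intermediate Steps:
q(t) = 0
n(W, A) = A + W**2 (n(W, A) = W**2 + A = A + W**2)
(-27356 + n(-63, 68)) + q(-8) = (-27356 + (68 + (-63)**2)) + 0 = (-27356 + (68 + 3969)) + 0 = (-27356 + 4037) + 0 = -23319 + 0 = -23319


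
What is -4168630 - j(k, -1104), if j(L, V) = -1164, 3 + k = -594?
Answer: -4167466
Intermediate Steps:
k = -597 (k = -3 - 594 = -597)
-4168630 - j(k, -1104) = -4168630 - 1*(-1164) = -4168630 + 1164 = -4167466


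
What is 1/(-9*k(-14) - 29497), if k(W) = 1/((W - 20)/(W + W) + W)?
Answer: -179/5279837 ≈ -3.3903e-5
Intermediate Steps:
k(W) = 1/(W + (-20 + W)/(2*W)) (k(W) = 1/((-20 + W)/((2*W)) + W) = 1/((-20 + W)*(1/(2*W)) + W) = 1/((-20 + W)/(2*W) + W) = 1/(W + (-20 + W)/(2*W)))
1/(-9*k(-14) - 29497) = 1/(-18*(-14)/(-20 - 14 + 2*(-14)²) - 29497) = 1/(-18*(-14)/(-20 - 14 + 2*196) - 29497) = 1/(-18*(-14)/(-20 - 14 + 392) - 29497) = 1/(-18*(-14)/358 - 29497) = 1/(-9*(-14/179) - 29497) = 1/(126/179 - 29497) = 1/(-5279837/179) = -179/5279837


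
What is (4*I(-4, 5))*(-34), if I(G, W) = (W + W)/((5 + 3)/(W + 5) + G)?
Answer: 425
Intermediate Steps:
I(G, W) = 2*W/(G + 8/(5 + W)) (I(G, W) = (2*W)/(8/(5 + W) + G) = (2*W)/(G + 8/(5 + W)) = 2*W/(G + 8/(5 + W)))
(4*I(-4, 5))*(-34) = (4*(2*5*(5 + 5)/(8 + 5*(-4) - 4*5)))*(-34) = (4*(2*5*10/(8 - 20 - 20)))*(-34) = (4*(2*5*10/(-32)))*(-34) = (4*(2*5*(-1/32)*10))*(-34) = (4*(-25/8))*(-34) = -25/2*(-34) = 425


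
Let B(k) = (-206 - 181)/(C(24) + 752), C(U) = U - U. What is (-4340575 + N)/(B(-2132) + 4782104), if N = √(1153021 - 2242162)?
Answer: -3264112400/3596141821 + 752*I*√1089141/3596141821 ≈ -0.90767 + 0.00021823*I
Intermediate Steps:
C(U) = 0
B(k) = -387/752 (B(k) = (-206 - 181)/(0 + 752) = -387/752)
N = I*√1089141 (N = √(-1089141) = I*√1089141 ≈ 1043.6*I)
(-4340575 + N)/(B(-2132) + 4782104) = (-4340575 + I*√1089141)/(-387/752 + 4782104) = (-4340575 + I*√1089141)/(3596141821/752) = (-4340575 + I*√1089141)*(752/3596141821) = -3264112400/3596141821 + 752*I*√1089141/3596141821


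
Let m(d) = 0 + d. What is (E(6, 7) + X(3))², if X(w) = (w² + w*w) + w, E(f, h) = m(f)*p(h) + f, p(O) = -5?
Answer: 9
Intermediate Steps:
m(d) = d
E(f, h) = -4*f (E(f, h) = f*(-5) + f = -5*f + f = -4*f)
X(w) = w + 2*w² (X(w) = (w² + w²) + w = 2*w² + w = w + 2*w²)
(E(6, 7) + X(3))² = (-4*6 + 3*(1 + 2*3))² = (-24 + 3*(1 + 6))² = (-24 + 3*7)² = (-24 + 21)² = (-3)² = 9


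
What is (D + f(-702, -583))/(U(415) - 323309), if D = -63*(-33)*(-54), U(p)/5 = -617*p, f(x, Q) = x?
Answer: 523/7424 ≈ 0.070447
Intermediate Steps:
U(p) = -3085*p (U(p) = 5*(-617*p) = -3085*p)
D = -112266 (D = 2079*(-54) = -112266)
(D + f(-702, -583))/(U(415) - 323309) = (-112266 - 702)/(-3085*415 - 323309) = -112968/(-1280275 - 323309) = -112968/(-1603584) = -112968*(-1/1603584) = 523/7424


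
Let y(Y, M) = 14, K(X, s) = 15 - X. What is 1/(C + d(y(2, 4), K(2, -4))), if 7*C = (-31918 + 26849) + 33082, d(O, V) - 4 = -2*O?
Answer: 7/27845 ≈ 0.00025139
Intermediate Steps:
d(O, V) = 4 - 2*O
C = 28013/7 (C = ((-31918 + 26849) + 33082)/7 = (-5069 + 33082)/7 = (⅐)*28013 = 28013/7 ≈ 4001.9)
1/(C + d(y(2, 4), K(2, -4))) = 1/(28013/7 + (4 - 2*14)) = 1/(28013/7 + (4 - 28)) = 1/(28013/7 - 24) = 1/(27845/7) = 7/27845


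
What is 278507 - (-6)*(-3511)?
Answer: 257441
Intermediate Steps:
278507 - (-6)*(-3511) = 278507 - 1*21066 = 278507 - 21066 = 257441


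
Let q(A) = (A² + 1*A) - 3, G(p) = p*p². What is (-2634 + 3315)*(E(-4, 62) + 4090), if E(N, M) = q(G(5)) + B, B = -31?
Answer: 13487886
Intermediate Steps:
G(p) = p³
q(A) = -3 + A + A² (q(A) = (A² + A) - 3 = (A + A²) - 3 = -3 + A + A²)
E(N, M) = 15716 (E(N, M) = (-3 + 5³ + (5³)²) - 31 = (-3 + 125 + 125²) - 31 = (-3 + 125 + 15625) - 31 = 15747 - 31 = 15716)
(-2634 + 3315)*(E(-4, 62) + 4090) = (-2634 + 3315)*(15716 + 4090) = 681*19806 = 13487886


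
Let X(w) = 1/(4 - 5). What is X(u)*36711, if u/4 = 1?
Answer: -36711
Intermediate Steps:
u = 4 (u = 4*1 = 4)
X(w) = -1 (X(w) = 1/(-1) = -1)
X(u)*36711 = -1*36711 = -36711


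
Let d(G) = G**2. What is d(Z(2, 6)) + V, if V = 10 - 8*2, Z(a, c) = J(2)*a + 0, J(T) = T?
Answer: 10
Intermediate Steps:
Z(a, c) = 2*a (Z(a, c) = 2*a + 0 = 2*a)
V = -6 (V = 10 - 16 = -6)
d(Z(2, 6)) + V = (2*2)**2 - 6 = 4**2 - 6 = 16 - 6 = 10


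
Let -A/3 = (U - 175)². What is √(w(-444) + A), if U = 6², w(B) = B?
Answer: I*√58407 ≈ 241.68*I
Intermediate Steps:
U = 36
A = -57963 (A = -3*(36 - 175)² = -3*(-139)² = -3*19321 = -57963)
√(w(-444) + A) = √(-444 - 57963) = √(-58407) = I*√58407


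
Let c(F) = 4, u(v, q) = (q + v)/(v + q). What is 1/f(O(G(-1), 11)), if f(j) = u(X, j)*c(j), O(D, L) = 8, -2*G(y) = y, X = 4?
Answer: 1/4 ≈ 0.25000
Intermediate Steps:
u(v, q) = 1 (u(v, q) = (q + v)/(q + v) = 1)
G(y) = -y/2
f(j) = 4 (f(j) = 1*4 = 4)
1/f(O(G(-1), 11)) = 1/4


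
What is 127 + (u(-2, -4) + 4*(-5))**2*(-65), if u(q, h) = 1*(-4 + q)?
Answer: -43813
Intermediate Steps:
u(q, h) = -4 + q
127 + (u(-2, -4) + 4*(-5))**2*(-65) = 127 + ((-4 - 2) + 4*(-5))**2*(-65) = 127 + (-6 - 20)**2*(-65) = 127 + (-26)**2*(-65) = 127 + 676*(-65) = 127 - 43940 = -43813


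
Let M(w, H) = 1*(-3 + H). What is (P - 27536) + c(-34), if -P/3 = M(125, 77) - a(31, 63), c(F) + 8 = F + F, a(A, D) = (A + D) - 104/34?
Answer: -468540/17 ≈ -27561.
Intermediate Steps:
M(w, H) = -3 + H
a(A, D) = -52/17 + A + D (a(A, D) = (A + D) - 104*1/34 = (A + D) - 52/17 = -52/17 + A + D)
c(F) = -8 + 2*F (c(F) = -8 + (F + F) = -8 + 2*F)
P = 864/17 (P = -3*((-3 + 77) - (-52/17 + 31 + 63)) = -3*(74 - 1*1546/17) = -3*(74 - 1546/17) = -3*(-288/17) = 864/17 ≈ 50.824)
(P - 27536) + c(-34) = (864/17 - 27536) + (-8 + 2*(-34)) = -467248/17 + (-8 - 68) = -467248/17 - 76 = -468540/17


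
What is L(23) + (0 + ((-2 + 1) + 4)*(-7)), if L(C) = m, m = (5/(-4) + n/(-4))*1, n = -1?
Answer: -22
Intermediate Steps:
m = -1 (m = (5/(-4) - 1/(-4))*1 = (5*(-¼) - 1*(-¼))*1 = (-5/4 + ¼)*1 = -1*1 = -1)
L(C) = -1
L(23) + (0 + ((-2 + 1) + 4)*(-7)) = -1 + (0 + ((-2 + 1) + 4)*(-7)) = -1 + (0 + (-1 + 4)*(-7)) = -1 + (0 + 3*(-7)) = -1 + (0 - 21) = -1 - 21 = -22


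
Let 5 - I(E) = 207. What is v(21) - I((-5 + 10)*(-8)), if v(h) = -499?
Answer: -297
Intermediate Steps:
I(E) = -202 (I(E) = 5 - 1*207 = 5 - 207 = -202)
v(21) - I((-5 + 10)*(-8)) = -499 - 1*(-202) = -499 + 202 = -297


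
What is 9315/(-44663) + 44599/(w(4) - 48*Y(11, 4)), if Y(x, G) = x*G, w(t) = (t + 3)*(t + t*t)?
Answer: -2010294317/88075436 ≈ -22.825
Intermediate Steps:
w(t) = (3 + t)*(t + t²)
Y(x, G) = G*x
9315/(-44663) + 44599/(w(4) - 48*Y(11, 4)) = 9315/(-44663) + 44599/(4*(3 + 4² + 4*4) - 192*11) = 9315*(-1/44663) + 44599/(4*(3 + 16 + 16) - 48*44) = -9315/44663 + 44599/(4*35 - 2112) = -9315/44663 + 44599/(140 - 2112) = -9315/44663 + 44599/(-1972) = -9315/44663 + 44599*(-1/1972) = -9315/44663 - 44599/1972 = -2010294317/88075436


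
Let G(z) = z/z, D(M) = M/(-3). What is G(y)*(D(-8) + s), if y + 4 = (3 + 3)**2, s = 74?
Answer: 230/3 ≈ 76.667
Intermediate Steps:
D(M) = -M/3 (D(M) = M*(-1/3) = -M/3)
y = 32 (y = -4 + (3 + 3)**2 = -4 + 6**2 = -4 + 36 = 32)
G(z) = 1
G(y)*(D(-8) + s) = 1*(-1/3*(-8) + 74) = 1*(8/3 + 74) = 1*(230/3) = 230/3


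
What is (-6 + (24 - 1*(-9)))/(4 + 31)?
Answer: 27/35 ≈ 0.77143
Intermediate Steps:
(-6 + (24 - 1*(-9)))/(4 + 31) = (-6 + (24 + 9))/35 = (-6 + 33)*(1/35) = 27*(1/35) = 27/35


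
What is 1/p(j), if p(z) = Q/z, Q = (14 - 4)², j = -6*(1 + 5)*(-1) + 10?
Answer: 23/50 ≈ 0.46000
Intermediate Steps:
j = 46 (j = -36*(-1) + 10 = -6*(-6) + 10 = 36 + 10 = 46)
Q = 100 (Q = 10² = 100)
p(z) = 100/z
1/p(j) = 1/(100/46) = 1/(100*(1/46)) = 1/(50/23) = 23/50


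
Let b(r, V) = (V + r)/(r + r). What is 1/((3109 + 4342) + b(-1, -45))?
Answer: 1/7474 ≈ 0.00013380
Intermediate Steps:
b(r, V) = (V + r)/(2*r) (b(r, V) = (V + r)/((2*r)) = (V + r)*(1/(2*r)) = (V + r)/(2*r))
1/((3109 + 4342) + b(-1, -45)) = 1/((3109 + 4342) + (1/2)*(-45 - 1)/(-1)) = 1/(7451 + (1/2)*(-1)*(-46)) = 1/(7451 + 23) = 1/7474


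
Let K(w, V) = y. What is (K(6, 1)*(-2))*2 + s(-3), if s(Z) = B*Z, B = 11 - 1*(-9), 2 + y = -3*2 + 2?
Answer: -36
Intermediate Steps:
y = -6 (y = -2 + (-3*2 + 2) = -2 + (-6 + 2) = -2 - 4 = -6)
B = 20 (B = 11 + 9 = 20)
s(Z) = 20*Z
K(w, V) = -6
(K(6, 1)*(-2))*2 + s(-3) = -6*(-2)*2 + 20*(-3) = 12*2 - 60 = 24 - 60 = -36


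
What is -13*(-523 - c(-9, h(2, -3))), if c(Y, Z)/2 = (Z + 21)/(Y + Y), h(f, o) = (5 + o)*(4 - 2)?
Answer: 60866/9 ≈ 6762.9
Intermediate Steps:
h(f, o) = 10 + 2*o (h(f, o) = (5 + o)*2 = 10 + 2*o)
c(Y, Z) = (21 + Z)/Y (c(Y, Z) = 2*((Z + 21)/(Y + Y)) = 2*((21 + Z)/((2*Y))) = 2*((21 + Z)*(1/(2*Y))) = 2*((21 + Z)/(2*Y)) = (21 + Z)/Y)
-13*(-523 - c(-9, h(2, -3))) = -13*(-523 - (21 + (10 + 2*(-3)))/(-9)) = -13*(-523 - (-1)*(21 + (10 - 6))/9) = -13*(-523 - (-1)*(21 + 4)/9) = -13*(-523 - (-1)*25/9) = -13*(-523 - 1*(-25/9)) = -13*(-523 + 25/9) = -13*(-4682/9) = 60866/9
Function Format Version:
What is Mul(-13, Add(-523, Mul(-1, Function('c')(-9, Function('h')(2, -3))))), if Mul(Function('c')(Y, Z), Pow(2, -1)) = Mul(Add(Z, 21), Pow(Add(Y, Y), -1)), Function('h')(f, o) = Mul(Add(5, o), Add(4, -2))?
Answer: Rational(60866, 9) ≈ 6762.9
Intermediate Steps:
Function('h')(f, o) = Add(10, Mul(2, o)) (Function('h')(f, o) = Mul(Add(5, o), 2) = Add(10, Mul(2, o)))
Function('c')(Y, Z) = Mul(Pow(Y, -1), Add(21, Z)) (Function('c')(Y, Z) = Mul(2, Mul(Add(Z, 21), Pow(Add(Y, Y), -1))) = Mul(2, Mul(Add(21, Z), Pow(Mul(2, Y), -1))) = Mul(2, Mul(Add(21, Z), Mul(Rational(1, 2), Pow(Y, -1)))) = Mul(2, Mul(Rational(1, 2), Pow(Y, -1), Add(21, Z))) = Mul(Pow(Y, -1), Add(21, Z)))
Mul(-13, Add(-523, Mul(-1, Function('c')(-9, Function('h')(2, -3))))) = Mul(-13, Add(-523, Mul(-1, Mul(Pow(-9, -1), Add(21, Add(10, Mul(2, -3))))))) = Mul(-13, Add(-523, Mul(-1, Mul(Rational(-1, 9), Add(21, Add(10, -6)))))) = Mul(-13, Add(-523, Mul(-1, Mul(Rational(-1, 9), Add(21, 4))))) = Mul(-13, Add(-523, Mul(-1, Mul(Rational(-1, 9), 25)))) = Mul(-13, Add(-523, Mul(-1, Rational(-25, 9)))) = Mul(-13, Add(-523, Rational(25, 9))) = Mul(-13, Rational(-4682, 9)) = Rational(60866, 9)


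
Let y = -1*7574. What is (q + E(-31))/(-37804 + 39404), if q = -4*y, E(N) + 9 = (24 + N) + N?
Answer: 30249/1600 ≈ 18.906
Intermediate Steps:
y = -7574
E(N) = 15 + 2*N (E(N) = -9 + ((24 + N) + N) = -9 + (24 + 2*N) = 15 + 2*N)
q = 30296 (q = -4*(-7574) = 30296)
(q + E(-31))/(-37804 + 39404) = (30296 + (15 + 2*(-31)))/(-37804 + 39404) = (30296 + (15 - 62))/1600 = (30296 - 47)*(1/1600) = 30249*(1/1600) = 30249/1600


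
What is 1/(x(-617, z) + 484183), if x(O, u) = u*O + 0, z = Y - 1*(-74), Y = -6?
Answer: 1/442227 ≈ 2.2613e-6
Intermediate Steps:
z = 68 (z = -6 - 1*(-74) = -6 + 74 = 68)
x(O, u) = O*u (x(O, u) = O*u + 0 = O*u)
1/(x(-617, z) + 484183) = 1/(-617*68 + 484183) = 1/(-41956 + 484183) = 1/442227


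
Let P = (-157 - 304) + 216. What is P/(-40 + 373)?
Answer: -245/333 ≈ -0.73574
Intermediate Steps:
P = -245 (P = -461 + 216 = -245)
P/(-40 + 373) = -245/(-40 + 373) = -245/333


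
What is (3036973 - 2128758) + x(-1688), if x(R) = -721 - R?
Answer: 909182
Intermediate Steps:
(3036973 - 2128758) + x(-1688) = (3036973 - 2128758) + (-721 - 1*(-1688)) = 908215 + (-721 + 1688) = 908215 + 967 = 909182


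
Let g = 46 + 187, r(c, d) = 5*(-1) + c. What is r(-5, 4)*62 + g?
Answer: -387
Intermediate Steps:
r(c, d) = -5 + c
g = 233
r(-5, 4)*62 + g = (-5 - 5)*62 + 233 = -10*62 + 233 = -620 + 233 = -387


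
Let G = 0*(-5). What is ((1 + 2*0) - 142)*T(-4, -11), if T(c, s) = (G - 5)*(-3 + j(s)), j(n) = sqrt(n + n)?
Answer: -2115 + 705*I*sqrt(22) ≈ -2115.0 + 3306.7*I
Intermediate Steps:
G = 0
j(n) = sqrt(2)*sqrt(n) (j(n) = sqrt(2*n) = sqrt(2)*sqrt(n))
T(c, s) = 15 - 5*sqrt(2)*sqrt(s) (T(c, s) = (0 - 5)*(-3 + sqrt(2)*sqrt(s)) = -5*(-3 + sqrt(2)*sqrt(s)) = 15 - 5*sqrt(2)*sqrt(s))
((1 + 2*0) - 142)*T(-4, -11) = ((1 + 2*0) - 142)*(15 - 5*sqrt(2)*sqrt(-11)) = ((1 + 0) - 142)*(15 - 5*sqrt(2)*I*sqrt(11)) = (1 - 142)*(15 - 5*I*sqrt(22)) = -141*(15 - 5*I*sqrt(22)) = -2115 + 705*I*sqrt(22)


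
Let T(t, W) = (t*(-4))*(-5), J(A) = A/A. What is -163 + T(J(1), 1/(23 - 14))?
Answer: -143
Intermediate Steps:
J(A) = 1
T(t, W) = 20*t (T(t, W) = -4*t*(-5) = 20*t)
-163 + T(J(1), 1/(23 - 14)) = -163 + 20*1 = -163 + 20 = -143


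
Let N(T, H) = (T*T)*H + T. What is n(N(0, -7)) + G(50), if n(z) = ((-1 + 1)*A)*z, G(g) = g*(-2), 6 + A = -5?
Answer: -100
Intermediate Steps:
A = -11 (A = -6 - 5 = -11)
N(T, H) = T + H*T² (N(T, H) = T²*H + T = H*T² + T = T + H*T²)
G(g) = -2*g
n(z) = 0 (n(z) = ((-1 + 1)*(-11))*z = (0*(-11))*z = 0*z = 0)
n(N(0, -7)) + G(50) = 0 - 2*50 = 0 - 100 = -100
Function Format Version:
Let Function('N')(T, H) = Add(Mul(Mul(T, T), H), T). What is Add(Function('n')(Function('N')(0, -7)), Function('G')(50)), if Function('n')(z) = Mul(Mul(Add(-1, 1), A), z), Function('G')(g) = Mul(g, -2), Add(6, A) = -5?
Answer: -100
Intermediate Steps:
A = -11 (A = Add(-6, -5) = -11)
Function('N')(T, H) = Add(T, Mul(H, Pow(T, 2))) (Function('N')(T, H) = Add(Mul(Pow(T, 2), H), T) = Add(Mul(H, Pow(T, 2)), T) = Add(T, Mul(H, Pow(T, 2))))
Function('G')(g) = Mul(-2, g)
Function('n')(z) = 0 (Function('n')(z) = Mul(Mul(Add(-1, 1), -11), z) = Mul(Mul(0, -11), z) = Mul(0, z) = 0)
Add(Function('n')(Function('N')(0, -7)), Function('G')(50)) = Add(0, Mul(-2, 50)) = Add(0, -100) = -100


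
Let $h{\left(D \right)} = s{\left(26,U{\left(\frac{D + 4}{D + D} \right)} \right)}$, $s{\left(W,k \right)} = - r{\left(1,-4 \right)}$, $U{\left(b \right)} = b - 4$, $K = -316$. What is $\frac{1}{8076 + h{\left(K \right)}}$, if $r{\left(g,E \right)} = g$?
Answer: $\frac{1}{8075} \approx 0.00012384$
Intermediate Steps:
$U{\left(b \right)} = -4 + b$ ($U{\left(b \right)} = b - 4 = -4 + b$)
$s{\left(W,k \right)} = -1$ ($s{\left(W,k \right)} = \left(-1\right) 1 = -1$)
$h{\left(D \right)} = -1$
$\frac{1}{8076 + h{\left(K \right)}} = \frac{1}{8076 - 1} = \frac{1}{8075}$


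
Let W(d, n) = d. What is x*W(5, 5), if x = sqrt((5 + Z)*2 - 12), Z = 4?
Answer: 5*sqrt(6) ≈ 12.247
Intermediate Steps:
x = sqrt(6) (x = sqrt((5 + 4)*2 - 12) = sqrt(9*2 - 12) = sqrt(18 - 12) = sqrt(6) ≈ 2.4495)
x*W(5, 5) = sqrt(6)*5 = 5*sqrt(6)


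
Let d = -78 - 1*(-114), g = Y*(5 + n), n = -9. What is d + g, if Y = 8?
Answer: 4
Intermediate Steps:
g = -32 (g = 8*(5 - 9) = 8*(-4) = -32)
d = 36 (d = -78 + 114 = 36)
d + g = 36 - 32 = 4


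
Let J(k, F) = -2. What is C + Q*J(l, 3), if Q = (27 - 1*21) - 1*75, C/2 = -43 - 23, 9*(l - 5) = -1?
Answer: 6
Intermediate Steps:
l = 44/9 (l = 5 + (⅑)*(-1) = 5 - ⅑ = 44/9 ≈ 4.8889)
C = -132 (C = 2*(-43 - 23) = 2*(-66) = -132)
Q = -69 (Q = (27 - 21) - 75 = 6 - 75 = -69)
C + Q*J(l, 3) = -132 - 69*(-2) = -132 + 138 = 6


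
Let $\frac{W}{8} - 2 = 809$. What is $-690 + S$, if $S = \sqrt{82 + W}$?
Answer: $-690 + 3 \sqrt{730} \approx -608.94$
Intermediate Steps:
$W = 6488$ ($W = 16 + 8 \cdot 809 = 16 + 6472 = 6488$)
$S = 3 \sqrt{730}$ ($S = \sqrt{82 + 6488} = \sqrt{6570} = 3 \sqrt{730} \approx 81.056$)
$-690 + S = -690 + 3 \sqrt{730}$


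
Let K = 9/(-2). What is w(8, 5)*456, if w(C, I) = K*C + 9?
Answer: -12312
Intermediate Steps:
K = -9/2 (K = 9*(-½) = -9/2 ≈ -4.5000)
w(C, I) = 9 - 9*C/2 (w(C, I) = -9*C/2 + 9 = 9 - 9*C/2)
w(8, 5)*456 = (9 - 9/2*8)*456 = (9 - 36)*456 = -27*456 = -12312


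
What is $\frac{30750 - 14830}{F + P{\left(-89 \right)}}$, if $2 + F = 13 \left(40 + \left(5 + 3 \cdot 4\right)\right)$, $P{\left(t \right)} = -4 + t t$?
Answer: $\frac{995}{541} \approx 1.8392$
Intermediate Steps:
$P{\left(t \right)} = -4 + t^{2}$
$F = 739$ ($F = -2 + 13 \left(40 + \left(5 + 3 \cdot 4\right)\right) = -2 + 13 \left(40 + \left(5 + 12\right)\right) = -2 + 13 \left(40 + 17\right) = -2 + 13 \cdot 57 = -2 + 741 = 739$)
$\frac{30750 - 14830}{F + P{\left(-89 \right)}} = \frac{30750 - 14830}{739 - \left(4 - \left(-89\right)^{2}\right)} = \frac{15920}{739 + \left(-4 + 7921\right)} = \frac{15920}{739 + 7917} = \frac{15920}{8656} = 15920 \cdot \frac{1}{8656} = \frac{995}{541}$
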